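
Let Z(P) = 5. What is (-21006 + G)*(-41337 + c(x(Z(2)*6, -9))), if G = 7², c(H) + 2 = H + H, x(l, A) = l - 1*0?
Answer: 865084003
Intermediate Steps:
x(l, A) = l (x(l, A) = l + 0 = l)
c(H) = -2 + 2*H (c(H) = -2 + (H + H) = -2 + 2*H)
G = 49
(-21006 + G)*(-41337 + c(x(Z(2)*6, -9))) = (-21006 + 49)*(-41337 + (-2 + 2*(5*6))) = -20957*(-41337 + (-2 + 2*30)) = -20957*(-41337 + (-2 + 60)) = -20957*(-41337 + 58) = -20957*(-41279) = 865084003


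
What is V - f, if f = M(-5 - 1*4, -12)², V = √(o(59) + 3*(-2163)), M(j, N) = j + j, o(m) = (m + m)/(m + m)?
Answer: -324 + 2*I*√1622 ≈ -324.0 + 80.548*I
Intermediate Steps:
o(m) = 1 (o(m) = (2*m)/((2*m)) = (2*m)*(1/(2*m)) = 1)
M(j, N) = 2*j
V = 2*I*√1622 (V = √(1 + 3*(-2163)) = √(1 - 6489) = √(-6488) = 2*I*√1622 ≈ 80.548*I)
f = 324 (f = (2*(-5 - 1*4))² = (2*(-5 - 4))² = (2*(-9))² = (-18)² = 324)
V - f = 2*I*√1622 - 1*324 = 2*I*√1622 - 324 = -324 + 2*I*√1622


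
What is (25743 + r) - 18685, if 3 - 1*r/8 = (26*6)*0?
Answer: 7082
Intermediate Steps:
r = 24 (r = 24 - 8*26*6*0 = 24 - 1248*0 = 24 - 8*0 = 24 + 0 = 24)
(25743 + r) - 18685 = (25743 + 24) - 18685 = 25767 - 18685 = 7082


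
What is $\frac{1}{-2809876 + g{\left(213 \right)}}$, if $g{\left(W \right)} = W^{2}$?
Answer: $- \frac{1}{2764507} \approx -3.6173 \cdot 10^{-7}$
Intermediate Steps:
$\frac{1}{-2809876 + g{\left(213 \right)}} = \frac{1}{-2809876 + 213^{2}} = \frac{1}{-2809876 + 45369} = \frac{1}{-2764507} = - \frac{1}{2764507}$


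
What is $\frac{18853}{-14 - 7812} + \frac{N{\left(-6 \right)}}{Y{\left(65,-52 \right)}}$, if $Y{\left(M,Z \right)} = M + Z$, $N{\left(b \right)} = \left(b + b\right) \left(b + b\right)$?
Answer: $\frac{67835}{7826} \approx 8.6679$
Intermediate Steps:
$N{\left(b \right)} = 4 b^{2}$ ($N{\left(b \right)} = 2 b 2 b = 4 b^{2}$)
$\frac{18853}{-14 - 7812} + \frac{N{\left(-6 \right)}}{Y{\left(65,-52 \right)}} = \frac{18853}{-14 - 7812} + \frac{4 \left(-6\right)^{2}}{65 - 52} = \frac{18853}{-14 - 7812} + \frac{4 \cdot 36}{13} = \frac{18853}{-7826} + 144 \cdot \frac{1}{13} = 18853 \left(- \frac{1}{7826}\right) + \frac{144}{13} = - \frac{18853}{7826} + \frac{144}{13} = \frac{67835}{7826}$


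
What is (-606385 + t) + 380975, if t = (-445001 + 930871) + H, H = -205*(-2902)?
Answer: 855370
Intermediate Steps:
H = 594910
t = 1080780 (t = (-445001 + 930871) + 594910 = 485870 + 594910 = 1080780)
(-606385 + t) + 380975 = (-606385 + 1080780) + 380975 = 474395 + 380975 = 855370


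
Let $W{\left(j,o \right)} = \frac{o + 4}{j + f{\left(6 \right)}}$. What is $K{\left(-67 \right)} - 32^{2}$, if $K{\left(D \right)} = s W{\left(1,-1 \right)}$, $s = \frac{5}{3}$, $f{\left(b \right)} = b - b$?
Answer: $-1019$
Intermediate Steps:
$f{\left(b \right)} = 0$
$W{\left(j,o \right)} = \frac{4 + o}{j}$ ($W{\left(j,o \right)} = \frac{o + 4}{j + 0} = \frac{4 + o}{j}$)
$s = \frac{5}{3}$ ($s = 5 \cdot \frac{1}{3} = \frac{5}{3} \approx 1.6667$)
$K{\left(D \right)} = 5$ ($K{\left(D \right)} = \frac{5 \frac{4 - 1}{1}}{3} = \frac{5 \cdot 1 \cdot 3}{3} = \frac{5}{3} \cdot 3 = 5$)
$K{\left(-67 \right)} - 32^{2} = 5 - 32^{2} = 5 - 1024 = -1019$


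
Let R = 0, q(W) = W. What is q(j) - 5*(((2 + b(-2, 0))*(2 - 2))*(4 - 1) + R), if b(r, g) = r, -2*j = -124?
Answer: 62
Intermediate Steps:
j = 62 (j = -½*(-124) = 62)
q(j) - 5*(((2 + b(-2, 0))*(2 - 2))*(4 - 1) + R) = 62 - 5*(((2 - 2)*(2 - 2))*(4 - 1) + 0) = 62 - 5*((0*0)*3 + 0) = 62 - 5*(0*3 + 0) = 62 - 5*(0 + 0) = 62 - 5*0 = 62 - 1*0 = 62 + 0 = 62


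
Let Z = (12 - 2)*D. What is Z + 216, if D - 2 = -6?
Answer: 176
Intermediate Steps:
D = -4 (D = 2 - 6 = -4)
Z = -40 (Z = (12 - 2)*(-4) = 10*(-4) = -40)
Z + 216 = -40 + 216 = 176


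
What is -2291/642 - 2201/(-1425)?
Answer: -205737/101650 ≈ -2.0240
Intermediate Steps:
-2291/642 - 2201/(-1425) = -2291*1/642 - 2201*(-1/1425) = -2291/642 + 2201/1425 = -205737/101650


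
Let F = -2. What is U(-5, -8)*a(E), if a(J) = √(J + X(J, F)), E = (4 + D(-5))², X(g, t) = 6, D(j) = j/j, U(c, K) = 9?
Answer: 9*√31 ≈ 50.110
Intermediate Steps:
D(j) = 1
E = 25 (E = (4 + 1)² = 5² = 25)
a(J) = √(6 + J) (a(J) = √(J + 6) = √(6 + J))
U(-5, -8)*a(E) = 9*√(6 + 25) = 9*√31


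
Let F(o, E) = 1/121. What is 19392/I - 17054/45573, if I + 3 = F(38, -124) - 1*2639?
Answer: -112385785310/14568822213 ≈ -7.7141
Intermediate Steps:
F(o, E) = 1/121
I = -319681/121 (I = -3 + (1/121 - 1*2639) = -3 + (1/121 - 2639) = -3 - 319318/121 = -319681/121 ≈ -2642.0)
19392/I - 17054/45573 = 19392/(-319681/121) - 17054/45573 = 19392*(-121/319681) - 17054*1/45573 = -2346432/319681 - 17054/45573 = -112385785310/14568822213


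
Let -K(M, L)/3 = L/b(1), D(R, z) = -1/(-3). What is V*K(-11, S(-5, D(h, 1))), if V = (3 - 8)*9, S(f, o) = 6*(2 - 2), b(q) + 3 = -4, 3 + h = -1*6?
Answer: 0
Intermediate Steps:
h = -9 (h = -3 - 1*6 = -3 - 6 = -9)
D(R, z) = ⅓ (D(R, z) = -1*(-⅓) = ⅓)
b(q) = -7 (b(q) = -3 - 4 = -7)
S(f, o) = 0 (S(f, o) = 6*0 = 0)
K(M, L) = 3*L/7 (K(M, L) = -3*L/(-7) = -3*L*(-1)/7 = -(-3)*L/7 = 3*L/7)
V = -45 (V = -5*9 = -45)
V*K(-11, S(-5, D(h, 1))) = -135*0/7 = -45*0 = 0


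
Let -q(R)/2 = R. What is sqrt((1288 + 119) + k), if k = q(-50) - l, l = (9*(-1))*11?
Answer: sqrt(1606) ≈ 40.075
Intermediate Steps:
q(R) = -2*R
l = -99 (l = -9*11 = -99)
k = 199 (k = -2*(-50) - 1*(-99) = 100 + 99 = 199)
sqrt((1288 + 119) + k) = sqrt((1288 + 119) + 199) = sqrt(1407 + 199) = sqrt(1606)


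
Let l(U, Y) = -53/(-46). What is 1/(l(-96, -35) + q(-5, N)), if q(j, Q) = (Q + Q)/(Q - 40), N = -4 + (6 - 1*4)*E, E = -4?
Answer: 598/965 ≈ 0.61969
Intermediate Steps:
l(U, Y) = 53/46 (l(U, Y) = -53*(-1/46) = 53/46)
N = -12 (N = -4 + (6 - 1*4)*(-4) = -4 + (6 - 4)*(-4) = -4 + 2*(-4) = -4 - 8 = -12)
q(j, Q) = 2*Q/(-40 + Q) (q(j, Q) = (2*Q)/(-40 + Q) = 2*Q/(-40 + Q))
1/(l(-96, -35) + q(-5, N)) = 1/(53/46 + 2*(-12)/(-40 - 12)) = 1/(53/46 + 2*(-12)/(-52)) = 1/(53/46 + 2*(-12)*(-1/52)) = 1/(53/46 + 6/13) = 1/(965/598) = 598/965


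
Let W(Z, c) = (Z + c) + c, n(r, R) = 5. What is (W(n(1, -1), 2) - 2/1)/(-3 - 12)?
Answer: -7/15 ≈ -0.46667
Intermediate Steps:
W(Z, c) = Z + 2*c
(W(n(1, -1), 2) - 2/1)/(-3 - 12) = ((5 + 2*2) - 2/1)/(-3 - 12) = ((5 + 4) - 2*1)/(-15) = -(9 - 2)/15 = -1/15*7 = -7/15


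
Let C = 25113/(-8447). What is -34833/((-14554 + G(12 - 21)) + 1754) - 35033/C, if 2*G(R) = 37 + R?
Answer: 1261518613805/107031606 ≈ 11786.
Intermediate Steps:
G(R) = 37/2 + R/2 (G(R) = (37 + R)/2 = 37/2 + R/2)
C = -25113/8447 (C = 25113*(-1/8447) = -25113/8447 ≈ -2.9730)
-34833/((-14554 + G(12 - 21)) + 1754) - 35033/C = -34833/((-14554 + (37/2 + (12 - 21)/2)) + 1754) - 35033/(-25113/8447) = -34833/((-14554 + (37/2 + (½)*(-9))) + 1754) - 35033*(-8447/25113) = -34833/((-14554 + (37/2 - 9/2)) + 1754) + 295923751/25113 = -34833/((-14554 + 14) + 1754) + 295923751/25113 = -34833/(-14540 + 1754) + 295923751/25113 = -34833/(-12786) + 295923751/25113 = -34833*(-1/12786) + 295923751/25113 = 11611/4262 + 295923751/25113 = 1261518613805/107031606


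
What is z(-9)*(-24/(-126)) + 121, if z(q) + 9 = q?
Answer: 823/7 ≈ 117.57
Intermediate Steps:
z(q) = -9 + q
z(-9)*(-24/(-126)) + 121 = (-9 - 9)*(-24/(-126)) + 121 = -(-432)*(-1)/126 + 121 = -18*4/21 + 121 = -24/7 + 121 = 823/7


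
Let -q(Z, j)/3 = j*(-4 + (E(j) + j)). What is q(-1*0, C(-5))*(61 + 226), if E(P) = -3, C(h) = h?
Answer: -51660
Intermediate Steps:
q(Z, j) = -3*j*(-7 + j) (q(Z, j) = -3*j*(-4 + (-3 + j)) = -3*j*(-7 + j))
q(-1*0, C(-5))*(61 + 226) = (3*(-5)*(7 - 1*(-5)))*(61 + 226) = (3*(-5)*(7 + 5))*287 = (3*(-5)*12)*287 = -180*287 = -51660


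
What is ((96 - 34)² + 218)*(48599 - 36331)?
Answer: 49832616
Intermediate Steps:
((96 - 34)² + 218)*(48599 - 36331) = (62² + 218)*12268 = (3844 + 218)*12268 = 4062*12268 = 49832616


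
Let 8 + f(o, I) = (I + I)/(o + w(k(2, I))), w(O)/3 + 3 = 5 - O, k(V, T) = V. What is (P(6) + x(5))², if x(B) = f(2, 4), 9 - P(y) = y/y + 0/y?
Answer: 16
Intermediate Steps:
P(y) = 8 (P(y) = 9 - (y/y + 0/y) = 9 - (1 + 0) = 9 - 1*1 = 9 - 1 = 8)
w(O) = 6 - 3*O (w(O) = -9 + 3*(5 - O) = -9 + (15 - 3*O) = 6 - 3*O)
f(o, I) = -8 + 2*I/o (f(o, I) = -8 + (I + I)/(o + (6 - 3*2)) = -8 + (2*I)/(o + (6 - 6)) = -8 + (2*I)/(o + 0) = -8 + (2*I)/o = -8 + 2*I/o)
x(B) = -4 (x(B) = -8 + 2*4/2 = -8 + 2*4*(½) = -8 + 4 = -4)
(P(6) + x(5))² = (8 - 4)² = 4² = 16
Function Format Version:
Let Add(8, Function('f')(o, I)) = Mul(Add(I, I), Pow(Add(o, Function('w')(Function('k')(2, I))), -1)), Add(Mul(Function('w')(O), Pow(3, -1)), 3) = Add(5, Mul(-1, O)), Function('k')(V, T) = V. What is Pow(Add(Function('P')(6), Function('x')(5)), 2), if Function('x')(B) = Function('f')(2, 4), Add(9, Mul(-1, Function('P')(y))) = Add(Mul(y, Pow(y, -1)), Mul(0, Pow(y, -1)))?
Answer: 16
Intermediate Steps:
Function('P')(y) = 8 (Function('P')(y) = Add(9, Mul(-1, Add(Mul(y, Pow(y, -1)), Mul(0, Pow(y, -1))))) = Add(9, Mul(-1, Add(1, 0))) = Add(9, Mul(-1, 1)) = Add(9, -1) = 8)
Function('w')(O) = Add(6, Mul(-3, O)) (Function('w')(O) = Add(-9, Mul(3, Add(5, Mul(-1, O)))) = Add(-9, Add(15, Mul(-3, O))) = Add(6, Mul(-3, O)))
Function('f')(o, I) = Add(-8, Mul(2, I, Pow(o, -1))) (Function('f')(o, I) = Add(-8, Mul(Add(I, I), Pow(Add(o, Add(6, Mul(-3, 2))), -1))) = Add(-8, Mul(Mul(2, I), Pow(Add(o, Add(6, -6)), -1))) = Add(-8, Mul(Mul(2, I), Pow(Add(o, 0), -1))) = Add(-8, Mul(Mul(2, I), Pow(o, -1))) = Add(-8, Mul(2, I, Pow(o, -1))))
Function('x')(B) = -4 (Function('x')(B) = Add(-8, Mul(2, 4, Pow(2, -1))) = Add(-8, Mul(2, 4, Rational(1, 2))) = Add(-8, 4) = -4)
Pow(Add(Function('P')(6), Function('x')(5)), 2) = Pow(Add(8, -4), 2) = Pow(4, 2) = 16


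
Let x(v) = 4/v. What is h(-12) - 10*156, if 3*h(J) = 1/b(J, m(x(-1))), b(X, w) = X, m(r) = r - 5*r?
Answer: -56161/36 ≈ -1560.0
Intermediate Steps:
m(r) = -4*r
h(J) = 1/(3*J)
h(-12) - 10*156 = (⅓)/(-12) - 10*156 = (⅓)*(-1/12) - 1560 = -1/36 - 1560 = -56161/36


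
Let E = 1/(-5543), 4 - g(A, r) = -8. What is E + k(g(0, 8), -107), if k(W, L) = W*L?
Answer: -7117213/5543 ≈ -1284.0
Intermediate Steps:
g(A, r) = 12 (g(A, r) = 4 - 1*(-8) = 4 + 8 = 12)
E = -1/5543 ≈ -0.00018041
k(W, L) = L*W
E + k(g(0, 8), -107) = -1/5543 - 107*12 = -1/5543 - 1284 = -7117213/5543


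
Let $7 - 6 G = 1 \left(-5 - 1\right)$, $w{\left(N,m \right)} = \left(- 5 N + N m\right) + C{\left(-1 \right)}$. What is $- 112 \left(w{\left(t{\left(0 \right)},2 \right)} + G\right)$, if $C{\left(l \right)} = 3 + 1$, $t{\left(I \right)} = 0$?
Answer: $- \frac{2072}{3} \approx -690.67$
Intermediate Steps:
$C{\left(l \right)} = 4$
$w{\left(N,m \right)} = 4 - 5 N + N m$ ($w{\left(N,m \right)} = \left(- 5 N + N m\right) + 4 = 4 - 5 N + N m$)
$G = \frac{13}{6}$ ($G = \frac{7}{6} - \frac{1 \left(-5 - 1\right)}{6} = \frac{7}{6} - \frac{1 \left(-6\right)}{6} = \frac{7}{6} - -1 = \frac{7}{6} + 1 = \frac{13}{6} \approx 2.1667$)
$- 112 \left(w{\left(t{\left(0 \right)},2 \right)} + G\right) = - 112 \left(\left(4 - 0 + 0 \cdot 2\right) + \frac{13}{6}\right) = - 112 \left(\left(4 + 0 + 0\right) + \frac{13}{6}\right) = - 112 \left(4 + \frac{13}{6}\right) = \left(-112\right) \frac{37}{6} = - \frac{2072}{3}$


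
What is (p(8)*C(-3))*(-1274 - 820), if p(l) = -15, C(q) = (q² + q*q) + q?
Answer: 471150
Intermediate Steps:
C(q) = q + 2*q² (C(q) = (q² + q²) + q = 2*q² + q = q + 2*q²)
(p(8)*C(-3))*(-1274 - 820) = (-(-45)*(1 + 2*(-3)))*(-1274 - 820) = -(-45)*(1 - 6)*(-2094) = -(-45)*(-5)*(-2094) = -15*15*(-2094) = -225*(-2094) = 471150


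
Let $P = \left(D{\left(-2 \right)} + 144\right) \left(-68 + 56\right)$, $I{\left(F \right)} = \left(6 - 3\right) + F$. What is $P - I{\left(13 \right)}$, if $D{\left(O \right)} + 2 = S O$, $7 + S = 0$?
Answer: $-1888$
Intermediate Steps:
$S = -7$ ($S = -7 + 0 = -7$)
$D{\left(O \right)} = -2 - 7 O$
$I{\left(F \right)} = 3 + F$
$P = -1872$ ($P = \left(\left(-2 - -14\right) + 144\right) \left(-68 + 56\right) = \left(\left(-2 + 14\right) + 144\right) \left(-12\right) = \left(12 + 144\right) \left(-12\right) = 156 \left(-12\right) = -1872$)
$P - I{\left(13 \right)} = -1872 - \left(3 + 13\right) = -1872 - 16 = -1888$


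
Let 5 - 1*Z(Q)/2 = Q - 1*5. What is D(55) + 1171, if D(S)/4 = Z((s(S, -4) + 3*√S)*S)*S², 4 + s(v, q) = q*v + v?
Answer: 225182171 - 3993000*√55 ≈ 1.9557e+8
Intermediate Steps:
s(v, q) = -4 + v + q*v (s(v, q) = -4 + (q*v + v) = -4 + (v + q*v) = -4 + v + q*v)
Z(Q) = 20 - 2*Q (Z(Q) = 10 - 2*(Q - 1*5) = 10 - 2*(Q - 5) = 10 - 2*(-5 + Q) = 10 + (10 - 2*Q) = 20 - 2*Q)
D(S) = 4*S²*(20 - 2*S*(-4 - 3*S + 3*√S)) (D(S) = 4*((20 - 2*((-4 + S - 4*S) + 3*√S)*S)*S²) = 4*((20 - 2*((-4 - 3*S) + 3*√S)*S)*S²) = 4*((20 - 2*(-4 - 3*S + 3*√S)*S)*S²) = 4*((20 - 2*S*(-4 - 3*S + 3*√S))*S²) = 4*(S²*(20 - 2*S*(-4 - 3*S + 3*√S))) = 4*S²*(20 - 2*S*(-4 - 3*S + 3*√S)))
D(55) + 1171 = 8*55²*(10 - 165*√55 + 55*(4 + 3*55)) + 1171 = 8*3025*(10 - 165*√55 + 55*(4 + 165)) + 1171 = 8*3025*(10 - 165*√55 + 55*169) + 1171 = 8*3025*(10 - 165*√55 + 9295) + 1171 = 8*3025*(9305 - 165*√55) + 1171 = (225181000 - 3993000*√55) + 1171 = 225182171 - 3993000*√55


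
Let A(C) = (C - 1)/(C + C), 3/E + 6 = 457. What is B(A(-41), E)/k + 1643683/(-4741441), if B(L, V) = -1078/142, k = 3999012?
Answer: -466693226561615/1346236641396732 ≈ -0.34666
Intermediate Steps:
E = 3/451 (E = 3/(-6 + 457) = 3/451 ≈ 0.0066519)
A(C) = (-1 + C)/(2*C) (A(C) = (-1 + C)/((2*C)) = (-1 + C)*(1/(2*C)) = (-1 + C)/(2*C))
B(L, V) = -539/71 (B(L, V) = -1078*1/142 = -539/71)
B(A(-41), E)/k + 1643683/(-4741441) = -539/71/3999012 + 1643683/(-4741441) = -539/71*1/3999012 + 1643683*(-1/4741441) = -539/283929852 - 1643683/4741441 = -466693226561615/1346236641396732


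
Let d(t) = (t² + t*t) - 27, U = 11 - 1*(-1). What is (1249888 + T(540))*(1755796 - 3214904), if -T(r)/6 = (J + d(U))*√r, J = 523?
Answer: -1823721579904 + 41181864192*√15 ≈ -1.6642e+12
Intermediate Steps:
U = 12 (U = 11 + 1 = 12)
d(t) = -27 + 2*t² (d(t) = (t² + t²) - 27 = 2*t² - 27 = -27 + 2*t²)
T(r) = -4704*√r (T(r) = -6*(523 + (-27 + 2*12²))*√r = -6*(523 + (-27 + 2*144))*√r = -6*(523 + (-27 + 288))*√r = -6*(523 + 261)*√r = -4704*√r)
(1249888 + T(540))*(1755796 - 3214904) = (1249888 - 28224*√15)*(1755796 - 3214904) = (1249888 - 28224*√15)*(-1459108) = -1823721579904 + 41181864192*√15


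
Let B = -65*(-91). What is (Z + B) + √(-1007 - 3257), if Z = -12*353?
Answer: 1679 + 2*I*√1066 ≈ 1679.0 + 65.299*I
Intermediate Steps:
B = 5915
Z = -4236
(Z + B) + √(-1007 - 3257) = (-4236 + 5915) + √(-1007 - 3257) = 1679 + √(-4264) = 1679 + 2*I*√1066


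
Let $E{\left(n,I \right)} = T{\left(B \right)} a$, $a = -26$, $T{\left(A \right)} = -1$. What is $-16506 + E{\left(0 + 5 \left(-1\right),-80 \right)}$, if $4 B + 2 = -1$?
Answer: $-16480$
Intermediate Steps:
$B = - \frac{3}{4}$ ($B = - \frac{1}{2} + \frac{1}{4} \left(-1\right) = - \frac{1}{2} - \frac{1}{4} = - \frac{3}{4} \approx -0.75$)
$E{\left(n,I \right)} = 26$ ($E{\left(n,I \right)} = \left(-1\right) \left(-26\right) = 26$)
$-16506 + E{\left(0 + 5 \left(-1\right),-80 \right)} = -16506 + 26 = -16480$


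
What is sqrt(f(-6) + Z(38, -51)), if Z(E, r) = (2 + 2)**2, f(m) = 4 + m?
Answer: sqrt(14) ≈ 3.7417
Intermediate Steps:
Z(E, r) = 16 (Z(E, r) = 4**2 = 16)
sqrt(f(-6) + Z(38, -51)) = sqrt((4 - 6) + 16) = sqrt(-2 + 16) = sqrt(14)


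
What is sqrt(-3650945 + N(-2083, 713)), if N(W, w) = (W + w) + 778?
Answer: I*sqrt(3651537) ≈ 1910.9*I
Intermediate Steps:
N(W, w) = 778 + W + w
sqrt(-3650945 + N(-2083, 713)) = sqrt(-3650945 + (778 - 2083 + 713)) = sqrt(-3650945 - 592) = sqrt(-3651537) = I*sqrt(3651537)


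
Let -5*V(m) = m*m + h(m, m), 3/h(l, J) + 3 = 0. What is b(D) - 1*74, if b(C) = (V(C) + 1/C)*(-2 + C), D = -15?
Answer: 10331/15 ≈ 688.73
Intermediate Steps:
h(l, J) = -1 (h(l, J) = 3/(-3 + 0) = 3/(-3) = 3*(-⅓) = -1)
V(m) = ⅕ - m²/5 (V(m) = -(m*m - 1)/5 = -(m² - 1)/5 = -(-1 + m²)/5 = ⅕ - m²/5)
b(C) = (-2 + C)*(⅕ + 1/C - C²/5) (b(C) = ((⅕ - C²/5) + 1/C)*(-2 + C) = (⅕ + 1/C - C²/5)*(-2 + C) = (-2 + C)*(⅕ + 1/C - C²/5))
b(D) - 1*74 = (⅕)*(-10 - 15*(3 + 2*(-15)² - 1*(-15)*(-1 + (-15)²)))/(-15) - 1*74 = (⅕)*(-1/15)*(-10 - 15*(3 + 2*225 - 1*(-15)*(-1 + 225))) - 74 = (⅕)*(-1/15)*(-10 - 15*(3 + 450 - 1*(-15)*224)) - 74 = (⅕)*(-1/15)*(-10 - 15*(3 + 450 + 3360)) - 74 = (⅕)*(-1/15)*(-10 - 15*3813) - 74 = (⅕)*(-1/15)*(-10 - 57195) - 74 = (⅕)*(-1/15)*(-57205) - 74 = 11441/15 - 74 = 10331/15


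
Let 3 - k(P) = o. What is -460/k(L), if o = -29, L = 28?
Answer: -115/8 ≈ -14.375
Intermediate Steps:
k(P) = 32 (k(P) = 3 - 1*(-29) = 3 + 29 = 32)
-460/k(L) = -460/32 = -460*1/32 = -115/8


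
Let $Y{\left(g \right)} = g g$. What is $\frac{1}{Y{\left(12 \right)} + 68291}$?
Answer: $\frac{1}{68435} \approx 1.4612 \cdot 10^{-5}$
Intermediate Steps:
$Y{\left(g \right)} = g^{2}$
$\frac{1}{Y{\left(12 \right)} + 68291} = \frac{1}{12^{2} + 68291} = \frac{1}{144 + 68291} = \frac{1}{68435}$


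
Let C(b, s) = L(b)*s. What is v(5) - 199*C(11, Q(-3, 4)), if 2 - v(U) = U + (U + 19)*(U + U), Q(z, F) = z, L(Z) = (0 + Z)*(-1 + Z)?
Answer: 65427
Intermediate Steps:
L(Z) = Z*(-1 + Z)
v(U) = 2 - U - 2*U*(19 + U) (v(U) = 2 - (U + (U + 19)*(U + U)) = 2 - (U + (19 + U)*(2*U)) = 2 - (U + 2*U*(19 + U)) = 2 + (-U - 2*U*(19 + U)) = 2 - U - 2*U*(19 + U))
C(b, s) = b*s*(-1 + b) (C(b, s) = (b*(-1 + b))*s = b*s*(-1 + b))
v(5) - 199*C(11, Q(-3, 4)) = (2 - 39*5 - 2*5²) - 2189*(-3)*(-1 + 11) = (2 - 195 - 2*25) - 2189*(-3)*10 = (2 - 195 - 50) - 199*(-330) = -243 + 65670 = 65427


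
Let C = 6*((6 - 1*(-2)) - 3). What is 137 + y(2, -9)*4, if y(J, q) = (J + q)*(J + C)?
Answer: -759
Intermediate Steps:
C = 30 (C = 6*((6 + 2) - 3) = 6*(8 - 3) = 6*5 = 30)
y(J, q) = (30 + J)*(J + q) (y(J, q) = (J + q)*(J + 30) = (J + q)*(30 + J) = (30 + J)*(J + q))
137 + y(2, -9)*4 = 137 + (2² + 30*2 + 30*(-9) + 2*(-9))*4 = 137 + (4 + 60 - 270 - 18)*4 = 137 - 224*4 = 137 - 896 = -759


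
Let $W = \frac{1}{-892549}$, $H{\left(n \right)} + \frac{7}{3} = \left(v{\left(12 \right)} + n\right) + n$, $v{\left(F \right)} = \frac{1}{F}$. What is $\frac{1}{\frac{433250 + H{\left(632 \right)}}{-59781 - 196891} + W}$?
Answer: $- \frac{916369347712}{1551293138491} \approx -0.59071$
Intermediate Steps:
$H{\left(n \right)} = - \frac{9}{4} + 2 n$ ($H{\left(n \right)} = - \frac{7}{3} + \left(\left(\frac{1}{12} + n\right) + n\right) = - \frac{7}{3} + \left(\frac{1}{12} + 2 n\right) = - \frac{9}{4} + 2 n$)
$W = - \frac{1}{892549} \approx -1.1204 \cdot 10^{-6}$
$\frac{1}{\frac{433250 + H{\left(632 \right)}}{-59781 - 196891} + W} = \frac{1}{\frac{433250 + \left(- \frac{9}{4} + 2 \cdot 632\right)}{-59781 - 196891} - \frac{1}{892549}} = \frac{1}{\frac{433250 + \left(- \frac{9}{4} + 1264\right)}{-256672} - \frac{1}{892549}} = \frac{1}{\left(433250 + \frac{5047}{4}\right) \left(- \frac{1}{256672}\right) - \frac{1}{892549}} = \frac{1}{\frac{1738047}{4} \left(- \frac{1}{256672}\right) - \frac{1}{892549}} = \frac{1}{- \frac{1738047}{1026688} - \frac{1}{892549}} = \frac{1}{- \frac{1551293138491}{916369347712}} = - \frac{916369347712}{1551293138491}$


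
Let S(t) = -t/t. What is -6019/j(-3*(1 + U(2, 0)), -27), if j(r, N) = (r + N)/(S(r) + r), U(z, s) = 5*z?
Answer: -102323/30 ≈ -3410.8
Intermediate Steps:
S(t) = -1 (S(t) = -1*1 = -1)
j(r, N) = (N + r)/(-1 + r) (j(r, N) = (r + N)/(-1 + r) = (N + r)/(-1 + r))
-6019/j(-3*(1 + U(2, 0)), -27) = -6019*(-1 - 3*(1 + 5*2))/(-27 - 3*(1 + 5*2)) = -6019*(-1 - 3*(1 + 10))/(-27 - 3*(1 + 10)) = -6019*(-1 - 3*11)/(-27 - 3*11) = -6019*(-1 - 33)/(-27 - 33) = -6019/(-60/(-34)) = -6019/((-1/34*(-60))) = -6019/30/17 = -6019*17/30 = -102323/30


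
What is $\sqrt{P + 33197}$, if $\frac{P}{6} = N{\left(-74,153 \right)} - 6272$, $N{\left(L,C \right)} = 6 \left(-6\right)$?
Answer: $i \sqrt{4651} \approx 68.198 i$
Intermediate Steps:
$N{\left(L,C \right)} = -36$
$P = -37848$ ($P = 6 \left(-36 - 6272\right) = 6 \left(-6308\right) = -37848$)
$\sqrt{P + 33197} = \sqrt{-37848 + 33197} = \sqrt{-4651} = i \sqrt{4651}$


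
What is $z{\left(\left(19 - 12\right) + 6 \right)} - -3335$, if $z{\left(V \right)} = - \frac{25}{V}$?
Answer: $\frac{43330}{13} \approx 3333.1$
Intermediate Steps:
$z{\left(\left(19 - 12\right) + 6 \right)} - -3335 = - \frac{25}{\left(19 - 12\right) + 6} - -3335 = - \frac{25}{7 + 6} + 3335 = - \frac{25}{13} + 3335 = \frac{43330}{13}$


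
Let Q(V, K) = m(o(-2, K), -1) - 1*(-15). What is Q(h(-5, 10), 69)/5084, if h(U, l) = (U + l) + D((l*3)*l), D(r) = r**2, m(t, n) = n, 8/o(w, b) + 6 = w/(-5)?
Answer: 7/2542 ≈ 0.0027537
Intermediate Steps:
o(w, b) = 8/(-6 - w/5) (o(w, b) = 8/(-6 + w/(-5)) = 8/(-6 + w*(-1/5)) = 8/(-6 - w/5))
h(U, l) = U + l + 9*l**4 (h(U, l) = (U + l) + ((l*3)*l)**2 = (U + l) + ((3*l)*l)**2 = (U + l) + (3*l**2)**2 = (U + l) + 9*l**4 = U + l + 9*l**4)
Q(V, K) = 14 (Q(V, K) = -1 - 1*(-15) = -1 + 15 = 14)
Q(h(-5, 10), 69)/5084 = 14/5084 = 14*(1/5084) = 7/2542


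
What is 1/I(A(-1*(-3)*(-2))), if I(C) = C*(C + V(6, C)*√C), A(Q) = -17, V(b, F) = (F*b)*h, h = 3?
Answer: 1/1592101 - 18*I*√17/1592101 ≈ 6.281e-7 - 4.6615e-5*I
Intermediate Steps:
V(b, F) = 3*F*b (V(b, F) = (F*b)*3 = 3*F*b)
I(C) = C*(C + 18*C^(3/2)) (I(C) = C*(C + (3*C*6)*√C) = C*(C + (18*C)*√C) = C*(C + 18*C^(3/2)))
1/I(A(-1*(-3)*(-2))) = 1/((-17)² + 18*(-17)^(5/2)) = 1/(289 + 18*(289*I*√17)) = 1/(289 + 5202*I*√17)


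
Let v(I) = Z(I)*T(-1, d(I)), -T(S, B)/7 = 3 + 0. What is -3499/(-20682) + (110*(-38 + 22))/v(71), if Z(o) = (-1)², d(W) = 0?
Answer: 12157933/144774 ≈ 83.979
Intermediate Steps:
Z(o) = 1
T(S, B) = -21 (T(S, B) = -7*(3 + 0) = -7*3 = -21)
v(I) = -21 (v(I) = 1*(-21) = -21)
-3499/(-20682) + (110*(-38 + 22))/v(71) = -3499/(-20682) + (110*(-38 + 22))/(-21) = -3499*(-1/20682) + (110*(-16))*(-1/21) = 3499/20682 - 1760*(-1/21) = 3499/20682 + 1760/21 = 12157933/144774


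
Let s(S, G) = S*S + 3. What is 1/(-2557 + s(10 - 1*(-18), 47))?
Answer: -1/1770 ≈ -0.00056497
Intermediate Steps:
s(S, G) = 3 + S**2 (s(S, G) = S**2 + 3 = 3 + S**2)
1/(-2557 + s(10 - 1*(-18), 47)) = 1/(-2557 + (3 + (10 - 1*(-18))**2)) = 1/(-2557 + (3 + (10 + 18)**2)) = 1/(-2557 + (3 + 28**2)) = 1/(-2557 + (3 + 784)) = 1/(-2557 + 787) = 1/(-1770) = -1/1770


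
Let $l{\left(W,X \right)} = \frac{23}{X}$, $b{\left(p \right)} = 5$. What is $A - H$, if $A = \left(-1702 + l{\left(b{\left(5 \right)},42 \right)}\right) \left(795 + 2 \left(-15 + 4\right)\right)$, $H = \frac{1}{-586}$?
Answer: $- \frac{8092565204}{6153} \approx -1.3152 \cdot 10^{6}$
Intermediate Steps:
$H = - \frac{1}{586} \approx -0.0017065$
$A = - \frac{55239353}{42}$ ($A = \left(-1702 + \frac{23}{42}\right) \left(795 + 2 \left(-15 + 4\right)\right) = \left(-1702 + 23 \cdot \frac{1}{42}\right) \left(795 + 2 \left(-11\right)\right) = \left(-1702 + \frac{23}{42}\right) \left(795 - 22\right) = \left(- \frac{71461}{42}\right) 773 = - \frac{55239353}{42} \approx -1.3152 \cdot 10^{6}$)
$A - H = - \frac{55239353}{42} - - \frac{1}{586} = - \frac{55239353}{42} + \frac{1}{586} = - \frac{8092565204}{6153}$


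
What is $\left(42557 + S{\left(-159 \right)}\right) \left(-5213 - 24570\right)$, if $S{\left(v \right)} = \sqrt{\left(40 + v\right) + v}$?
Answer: $-1267475131 - 29783 i \sqrt{278} \approx -1.2675 \cdot 10^{9} - 4.9658 \cdot 10^{5} i$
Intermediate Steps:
$S{\left(v \right)} = \sqrt{40 + 2 v}$
$\left(42557 + S{\left(-159 \right)}\right) \left(-5213 - 24570\right) = \left(42557 + \sqrt{40 + 2 \left(-159\right)}\right) \left(-5213 - 24570\right) = \left(42557 + \sqrt{40 - 318}\right) \left(-29783\right) = \left(42557 + \sqrt{-278}\right) \left(-29783\right) = \left(42557 + i \sqrt{278}\right) \left(-29783\right) = -1267475131 - 29783 i \sqrt{278}$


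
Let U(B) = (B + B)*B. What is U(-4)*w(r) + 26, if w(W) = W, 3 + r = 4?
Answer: 58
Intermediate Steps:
r = 1 (r = -3 + 4 = 1)
U(B) = 2*B**2 (U(B) = (2*B)*B = 2*B**2)
U(-4)*w(r) + 26 = (2*(-4)**2)*1 + 26 = (2*16)*1 + 26 = 32*1 + 26 = 32 + 26 = 58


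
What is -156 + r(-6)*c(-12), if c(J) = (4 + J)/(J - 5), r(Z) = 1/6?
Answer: -7952/51 ≈ -155.92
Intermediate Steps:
r(Z) = ⅙
c(J) = (4 + J)/(-5 + J)
-156 + r(-6)*c(-12) = -156 + ((4 - 12)/(-5 - 12))/6 = -156 + (-8/(-17))/6 = -156 + (-1/17*(-8))/6 = -156 + (⅙)*(8/17) = -156 + 4/51 = -7952/51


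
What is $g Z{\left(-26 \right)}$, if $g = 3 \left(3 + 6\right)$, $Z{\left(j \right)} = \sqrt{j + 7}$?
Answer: $27 i \sqrt{19} \approx 117.69 i$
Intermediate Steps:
$Z{\left(j \right)} = \sqrt{7 + j}$
$g = 27$ ($g = 3 \cdot 9 = 27$)
$g Z{\left(-26 \right)} = 27 \sqrt{7 - 26} = 27 \sqrt{-19} = 27 i \sqrt{19}$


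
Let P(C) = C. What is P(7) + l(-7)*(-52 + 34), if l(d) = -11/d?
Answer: -149/7 ≈ -21.286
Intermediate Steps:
P(7) + l(-7)*(-52 + 34) = 7 + (-11/(-7))*(-52 + 34) = 7 - 11*(-⅐)*(-18) = 7 + (11/7)*(-18) = 7 - 198/7 = -149/7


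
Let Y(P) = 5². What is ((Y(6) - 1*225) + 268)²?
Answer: 4624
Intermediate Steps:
Y(P) = 25
((Y(6) - 1*225) + 268)² = ((25 - 1*225) + 268)² = ((25 - 225) + 268)² = (-200 + 268)² = 68² = 4624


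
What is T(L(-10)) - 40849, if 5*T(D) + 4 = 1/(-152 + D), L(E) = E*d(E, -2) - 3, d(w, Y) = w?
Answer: -11233696/275 ≈ -40850.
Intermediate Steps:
L(E) = -3 + E² (L(E) = E*E - 3 = E² - 3 = -3 + E²)
T(D) = -⅘ + 1/(5*(-152 + D))
T(L(-10)) - 40849 = (609 - 4*(-3 + (-10)²))/(5*(-152 + (-3 + (-10)²))) - 40849 = (609 - 4*(-3 + 100))/(5*(-152 + (-3 + 100))) - 40849 = (609 - 4*97)/(5*(-152 + 97)) - 40849 = (⅕)*(609 - 388)/(-55) - 40849 = (⅕)*(-1/55)*221 - 40849 = -221/275 - 40849 = -11233696/275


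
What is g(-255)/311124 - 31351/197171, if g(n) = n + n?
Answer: -1642434289/10224105034 ≈ -0.16064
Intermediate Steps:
g(n) = 2*n
g(-255)/311124 - 31351/197171 = (2*(-255))/311124 - 31351/197171 = -510*1/311124 - 31351*1/197171 = -85/51854 - 31351/197171 = -1642434289/10224105034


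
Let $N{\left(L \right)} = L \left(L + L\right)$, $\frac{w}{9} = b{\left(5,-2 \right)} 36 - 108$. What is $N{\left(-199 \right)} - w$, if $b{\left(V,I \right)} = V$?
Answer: $78554$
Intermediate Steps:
$w = 648$ ($w = 9 \left(5 \cdot 36 - 108\right) = 9 \left(180 - 108\right) = 9 \cdot 72 = 648$)
$N{\left(L \right)} = 2 L^{2}$ ($N{\left(L \right)} = L 2 L = 2 L^{2}$)
$N{\left(-199 \right)} - w = 2 \left(-199\right)^{2} - 648 = 2 \cdot 39601 - 648 = 79202 - 648 = 78554$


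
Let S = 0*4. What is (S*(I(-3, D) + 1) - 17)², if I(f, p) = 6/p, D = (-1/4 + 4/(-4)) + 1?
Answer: 289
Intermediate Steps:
S = 0
D = -¼ (D = (-1*¼ + 4*(-¼)) + 1 = (-¼ - 1) + 1 = -5/4 + 1 = -¼ ≈ -0.25000)
(S*(I(-3, D) + 1) - 17)² = (0*(6/(-¼) + 1) - 17)² = (0*(6*(-4) + 1) - 17)² = (0*(-24 + 1) - 17)² = (0*(-23) - 17)² = (0 - 17)² = (-17)² = 289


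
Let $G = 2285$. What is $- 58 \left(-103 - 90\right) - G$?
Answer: $8909$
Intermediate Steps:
$- 58 \left(-103 - 90\right) - G = - 58 \left(-103 - 90\right) - 2285 = \left(-58\right) \left(-193\right) - 2285 = 11194 - 2285 = 8909$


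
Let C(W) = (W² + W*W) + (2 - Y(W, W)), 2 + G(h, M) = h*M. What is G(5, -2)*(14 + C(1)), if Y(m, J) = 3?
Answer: -180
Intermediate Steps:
G(h, M) = -2 + M*h (G(h, M) = -2 + h*M = -2 + M*h)
C(W) = -1 + 2*W² (C(W) = (W² + W*W) + (2 - 1*3) = (W² + W²) + (2 - 3) = 2*W² - 1 = -1 + 2*W²)
G(5, -2)*(14 + C(1)) = (-2 - 2*5)*(14 + (-1 + 2*1²)) = (-2 - 10)*(14 + (-1 + 2*1)) = -12*(14 + (-1 + 2)) = -12*(14 + 1) = -12*15 = -180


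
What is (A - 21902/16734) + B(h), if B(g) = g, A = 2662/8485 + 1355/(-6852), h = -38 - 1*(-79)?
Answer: 6454739940901/162150284580 ≈ 39.807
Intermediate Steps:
h = 41 (h = -38 + 79 = 41)
A = 6742849/58139220 (A = 2662*(1/8485) + 1355*(-1/6852) = 2662/8485 - 1355/6852 = 6742849/58139220 ≈ 0.11598)
(A - 21902/16734) + B(h) = (6742849/58139220 - 21902/16734) + 41 = (6742849/58139220 - 21902*1/16734) + 41 = (6742849/58139220 - 10951/8367) + 41 = -193421726879/162150284580 + 41 = 6454739940901/162150284580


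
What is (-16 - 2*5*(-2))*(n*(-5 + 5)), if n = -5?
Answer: 0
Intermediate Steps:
(-16 - 2*5*(-2))*(n*(-5 + 5)) = (-16 - 2*5*(-2))*(-5*(-5 + 5)) = (-16 - 10*(-2))*(-5*0) = (-16 + 20)*0 = 4*0 = 0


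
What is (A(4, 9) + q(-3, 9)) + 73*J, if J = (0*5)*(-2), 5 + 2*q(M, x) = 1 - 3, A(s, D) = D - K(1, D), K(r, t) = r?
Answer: 9/2 ≈ 4.5000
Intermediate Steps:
A(s, D) = -1 + D (A(s, D) = D - 1*1 = D - 1 = -1 + D)
q(M, x) = -7/2 (q(M, x) = -5/2 + (1 - 3)/2 = -5/2 + (1/2)*(-2) = -5/2 - 1 = -7/2)
J = 0 (J = 0*(-2) = 0)
(A(4, 9) + q(-3, 9)) + 73*J = ((-1 + 9) - 7/2) + 73*0 = (8 - 7/2) + 0 = 9/2 + 0 = 9/2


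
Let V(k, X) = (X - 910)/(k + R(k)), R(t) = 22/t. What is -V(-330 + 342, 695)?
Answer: 1290/83 ≈ 15.542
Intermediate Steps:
V(k, X) = (-910 + X)/(k + 22/k) (V(k, X) = (X - 910)/(k + 22/k) = (-910 + X)/(k + 22/k))
-V(-330 + 342, 695) = -(-330 + 342)*(-910 + 695)/(22 + (-330 + 342)²) = -12*(-215)/(22 + 12²) = -12*(-215)/(22 + 144) = -12*(-215)/166 = -1*(-1290/83) = 1290/83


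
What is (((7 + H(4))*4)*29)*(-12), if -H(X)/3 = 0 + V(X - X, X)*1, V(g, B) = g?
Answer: -9744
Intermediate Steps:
H(X) = 0 (H(X) = -3*(0 + (X - X)*1) = -3*(0 + 0*1) = -3*(0 + 0) = -3*0 = 0)
(((7 + H(4))*4)*29)*(-12) = (((7 + 0)*4)*29)*(-12) = ((7*4)*29)*(-12) = (28*29)*(-12) = 812*(-12) = -9744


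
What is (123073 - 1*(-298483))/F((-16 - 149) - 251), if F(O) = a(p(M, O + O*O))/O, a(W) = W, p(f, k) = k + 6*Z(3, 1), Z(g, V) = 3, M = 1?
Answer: -87683648/86329 ≈ -1015.7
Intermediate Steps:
p(f, k) = 18 + k (p(f, k) = k + 6*3 = k + 18 = 18 + k)
F(O) = (18 + O + O**2)/O (F(O) = (18 + (O + O*O))/O = (18 + (O + O**2))/O = (18 + O + O**2)/O)
(123073 - 1*(-298483))/F((-16 - 149) - 251) = (123073 - 1*(-298483))/(1 + ((-16 - 149) - 251) + 18/((-16 - 149) - 251)) = (123073 + 298483)/(1 + (-165 - 251) + 18/(-165 - 251)) = 421556/(1 - 416 + 18/(-416)) = 421556/(1 - 416 + 18*(-1/416)) = 421556/(1 - 416 - 9/208) = 421556/(-86329/208) = 421556*(-208/86329) = -87683648/86329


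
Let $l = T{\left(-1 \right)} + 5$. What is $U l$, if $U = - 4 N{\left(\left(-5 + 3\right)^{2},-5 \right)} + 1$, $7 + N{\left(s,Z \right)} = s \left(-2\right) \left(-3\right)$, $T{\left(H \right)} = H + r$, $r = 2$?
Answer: $-402$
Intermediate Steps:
$T{\left(H \right)} = 2 + H$ ($T{\left(H \right)} = H + 2 = 2 + H$)
$N{\left(s,Z \right)} = -7 + 6 s$ ($N{\left(s,Z \right)} = -7 + s \left(-2\right) \left(-3\right) = -7 + - 2 s \left(-3\right) = -7 + 6 s$)
$l = 6$ ($l = \left(2 - 1\right) + 5 = 1 + 5 = 6$)
$U = -67$ ($U = - 4 \left(-7 + 6 \left(-5 + 3\right)^{2}\right) + 1 = - 4 \left(-7 + 6 \left(-2\right)^{2}\right) + 1 = - 4 \left(-7 + 6 \cdot 4\right) + 1 = - 4 \left(-7 + 24\right) + 1 = \left(-4\right) 17 + 1 = -68 + 1 = -67$)
$U l = \left(-67\right) 6 = -402$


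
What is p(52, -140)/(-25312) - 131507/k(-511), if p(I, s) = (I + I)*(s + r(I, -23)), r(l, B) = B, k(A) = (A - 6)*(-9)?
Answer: -406228441/14722092 ≈ -27.593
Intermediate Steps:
k(A) = 54 - 9*A (k(A) = (-6 + A)*(-9) = 54 - 9*A)
p(I, s) = 2*I*(-23 + s) (p(I, s) = (I + I)*(s - 23) = (2*I)*(-23 + s) = 2*I*(-23 + s))
p(52, -140)/(-25312) - 131507/k(-511) = (2*52*(-23 - 140))/(-25312) - 131507/(54 - 9*(-511)) = (2*52*(-163))*(-1/25312) - 131507/(54 + 4599) = -16952*(-1/25312) - 131507/4653 = 2119/3164 - 131507*1/4653 = 2119/3164 - 131507/4653 = -406228441/14722092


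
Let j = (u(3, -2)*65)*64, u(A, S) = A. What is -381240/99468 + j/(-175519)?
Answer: -631076150/161652999 ≈ -3.9039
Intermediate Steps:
j = 12480 (j = (3*65)*64 = 195*64 = 12480)
-381240/99468 + j/(-175519) = -381240/99468 + 12480/(-175519) = -381240*1/99468 + 12480*(-1/175519) = -3530/921 - 12480/175519 = -631076150/161652999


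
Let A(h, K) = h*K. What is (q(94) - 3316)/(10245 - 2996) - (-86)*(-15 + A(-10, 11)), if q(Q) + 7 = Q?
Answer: -77929979/7249 ≈ -10750.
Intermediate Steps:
A(h, K) = K*h
q(Q) = -7 + Q
(q(94) - 3316)/(10245 - 2996) - (-86)*(-15 + A(-10, 11)) = ((-7 + 94) - 3316)/(10245 - 2996) - (-86)*(-15 + 11*(-10)) = (87 - 3316)/7249 - (-86)*(-15 - 110) = -3229*1/7249 - (-86)*(-125) = -3229/7249 - 1*10750 = -3229/7249 - 10750 = -77929979/7249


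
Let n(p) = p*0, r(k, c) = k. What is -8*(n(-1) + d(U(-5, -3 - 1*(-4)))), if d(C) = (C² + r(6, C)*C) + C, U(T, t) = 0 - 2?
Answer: 80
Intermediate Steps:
n(p) = 0
U(T, t) = -2
d(C) = C² + 7*C (d(C) = (C² + 6*C) + C = C² + 7*C)
-8*(n(-1) + d(U(-5, -3 - 1*(-4)))) = -8*(0 - 2*(7 - 2)) = -8*(0 - 2*5) = -8*(0 - 10) = -8*(-10) = 80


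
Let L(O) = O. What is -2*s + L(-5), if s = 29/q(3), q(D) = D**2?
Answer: -103/9 ≈ -11.444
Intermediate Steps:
s = 29/9 (s = 29/(3**2) = 29/9 ≈ 3.2222)
-2*s + L(-5) = -2*29/9 - 5 = -58/9 - 5 = -103/9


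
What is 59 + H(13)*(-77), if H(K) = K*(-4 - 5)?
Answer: 9068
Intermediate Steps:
H(K) = -9*K (H(K) = K*(-9) = -9*K)
59 + H(13)*(-77) = 59 - 9*13*(-77) = 59 - 117*(-77) = 59 + 9009 = 9068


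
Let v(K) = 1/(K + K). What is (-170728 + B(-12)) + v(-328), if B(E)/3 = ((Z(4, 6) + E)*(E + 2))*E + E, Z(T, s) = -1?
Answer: -115091265/656 ≈ -1.7544e+5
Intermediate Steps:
v(K) = 1/(2*K)
B(E) = 3*E + 3*E*(-1 + E)*(2 + E) (B(E) = 3*(((-1 + E)*(E + 2))*E + E) = 3*(((-1 + E)*(2 + E))*E + E) = 3*(E*(-1 + E)*(2 + E) + E) = 3*(E + E*(-1 + E)*(2 + E)) = 3*E + 3*E*(-1 + E)*(2 + E))
(-170728 + B(-12)) + v(-328) = (-170728 + 3*(-12)*(-1 - 12 + (-12)²)) + (½)/(-328) = (-170728 + 3*(-12)*(-1 - 12 + 144)) + (½)*(-1/328) = (-170728 + 3*(-12)*131) - 1/656 = (-170728 - 4716) - 1/656 = -175444 - 1/656 = -115091265/656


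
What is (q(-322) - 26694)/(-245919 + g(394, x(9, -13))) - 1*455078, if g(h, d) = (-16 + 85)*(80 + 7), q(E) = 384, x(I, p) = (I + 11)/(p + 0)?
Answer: -18196744523/39986 ≈ -4.5508e+5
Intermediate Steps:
x(I, p) = (11 + I)/p
g(h, d) = 6003 (g(h, d) = 69*87 = 6003)
(q(-322) - 26694)/(-245919 + g(394, x(9, -13))) - 1*455078 = (384 - 26694)/(-245919 + 6003) - 1*455078 = -26310/(-239916) - 455078 = -26310*(-1/239916) - 455078 = 4385/39986 - 455078 = -18196744523/39986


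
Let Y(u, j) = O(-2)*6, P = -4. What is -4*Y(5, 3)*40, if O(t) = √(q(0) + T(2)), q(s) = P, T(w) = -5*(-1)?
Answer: -960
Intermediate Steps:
T(w) = 5
q(s) = -4
O(t) = 1 (O(t) = √(-4 + 5) = √1 = 1)
Y(u, j) = 6 (Y(u, j) = 1*6 = 6)
-4*Y(5, 3)*40 = -4*6*40 = -24*40 = -960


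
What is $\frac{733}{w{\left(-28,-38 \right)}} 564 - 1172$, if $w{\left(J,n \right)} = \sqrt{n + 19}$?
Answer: $-1172 - \frac{413412 i \sqrt{19}}{19} \approx -1172.0 - 94843.0 i$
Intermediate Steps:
$w{\left(J,n \right)} = \sqrt{19 + n}$
$\frac{733}{w{\left(-28,-38 \right)}} 564 - 1172 = \frac{733}{\sqrt{19 - 38}} \cdot 564 - 1172 = \frac{733}{\sqrt{-19}} \cdot 564 - 1172 = \frac{733}{i \sqrt{19}} \cdot 564 - 1172 = 733 \left(- \frac{i \sqrt{19}}{19}\right) 564 - 1172 = - \frac{733 i \sqrt{19}}{19} \cdot 564 - 1172 = - \frac{413412 i \sqrt{19}}{19} - 1172 = -1172 - \frac{413412 i \sqrt{19}}{19}$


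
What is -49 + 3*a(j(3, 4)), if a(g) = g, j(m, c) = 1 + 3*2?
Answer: -28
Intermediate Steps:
j(m, c) = 7 (j(m, c) = 1 + 6 = 7)
-49 + 3*a(j(3, 4)) = -49 + 3*7 = -49 + 21 = -28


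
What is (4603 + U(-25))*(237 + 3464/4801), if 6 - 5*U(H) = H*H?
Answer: 25560577196/24005 ≈ 1.0648e+6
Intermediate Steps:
U(H) = 6/5 - H²/5 (U(H) = 6/5 - H*H/5 = 6/5 - H²/5)
(4603 + U(-25))*(237 + 3464/4801) = (4603 + (6/5 - ⅕*(-25)²))*(237 + 3464/4801) = (4603 + (6/5 - ⅕*625))*(237 + 3464*(1/4801)) = (4603 + (6/5 - 125))*(237 + 3464/4801) = (4603 - 619/5)*(1141301/4801) = (22396/5)*(1141301/4801) = 25560577196/24005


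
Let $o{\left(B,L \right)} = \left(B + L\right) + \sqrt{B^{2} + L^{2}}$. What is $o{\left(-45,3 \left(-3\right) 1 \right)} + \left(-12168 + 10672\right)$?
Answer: $-1550 + 9 \sqrt{26} \approx -1504.1$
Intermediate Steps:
$o{\left(B,L \right)} = B + L + \sqrt{B^{2} + L^{2}}$
$o{\left(-45,3 \left(-3\right) 1 \right)} + \left(-12168 + 10672\right) = \left(-45 + 3 \left(-3\right) 1 + \sqrt{\left(-45\right)^{2} + \left(3 \left(-3\right) 1\right)^{2}}\right) + \left(-12168 + 10672\right) = \left(-45 - 9 + \sqrt{2025 + \left(\left(-9\right) 1\right)^{2}}\right) - 1496 = \left(-45 - 9 + \sqrt{2025 + \left(-9\right)^{2}}\right) - 1496 = \left(-45 - 9 + \sqrt{2025 + 81}\right) - 1496 = \left(-45 - 9 + \sqrt{2106}\right) - 1496 = \left(-45 - 9 + 9 \sqrt{26}\right) - 1496 = \left(-54 + 9 \sqrt{26}\right) - 1496 = -1550 + 9 \sqrt{26}$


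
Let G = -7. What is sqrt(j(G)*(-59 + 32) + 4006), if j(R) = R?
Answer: sqrt(4195) ≈ 64.769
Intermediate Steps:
sqrt(j(G)*(-59 + 32) + 4006) = sqrt(-7*(-59 + 32) + 4006) = sqrt(-7*(-27) + 4006) = sqrt(189 + 4006) = sqrt(4195)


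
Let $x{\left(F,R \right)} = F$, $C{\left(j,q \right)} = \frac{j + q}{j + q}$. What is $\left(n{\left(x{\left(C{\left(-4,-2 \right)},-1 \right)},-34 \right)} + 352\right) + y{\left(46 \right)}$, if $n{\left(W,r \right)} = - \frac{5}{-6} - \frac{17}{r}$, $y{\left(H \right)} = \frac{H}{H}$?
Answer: $\frac{1063}{3} \approx 354.33$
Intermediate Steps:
$C{\left(j,q \right)} = 1$
$y{\left(H \right)} = 1$
$n{\left(W,r \right)} = \frac{5}{6} - \frac{17}{r}$ ($n{\left(W,r \right)} = \left(-5\right) \left(- \frac{1}{6}\right) - \frac{17}{r} = \frac{5}{6} - \frac{17}{r}$)
$\left(n{\left(x{\left(C{\left(-4,-2 \right)},-1 \right)},-34 \right)} + 352\right) + y{\left(46 \right)} = \left(\left(\frac{5}{6} - \frac{17}{-34}\right) + 352\right) + 1 = \left(\left(\frac{5}{6} - - \frac{1}{2}\right) + 352\right) + 1 = \left(\left(\frac{5}{6} + \frac{1}{2}\right) + 352\right) + 1 = \left(\frac{4}{3} + 352\right) + 1 = \frac{1060}{3} + 1 = \frac{1063}{3}$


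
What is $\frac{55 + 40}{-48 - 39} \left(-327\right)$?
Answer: $\frac{10355}{29} \approx 357.07$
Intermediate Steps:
$\frac{55 + 40}{-48 - 39} \left(-327\right) = \frac{95}{-87} \left(-327\right) = 95 \left(- \frac{1}{87}\right) \left(-327\right) = \left(- \frac{95}{87}\right) \left(-327\right) = \frac{10355}{29}$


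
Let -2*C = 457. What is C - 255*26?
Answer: -13717/2 ≈ -6858.5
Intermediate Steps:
C = -457/2 (C = -½*457 = -457/2 ≈ -228.50)
C - 255*26 = -457/2 - 255*26 = -457/2 - 6630 = -13717/2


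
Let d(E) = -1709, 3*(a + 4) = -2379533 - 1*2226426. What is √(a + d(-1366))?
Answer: I*√13833294/3 ≈ 1239.8*I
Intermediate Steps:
a = -4605971/3 (a = -4 + (-2379533 - 1*2226426)/3 = -4 + (-2379533 - 2226426)/3 = -4 + (⅓)*(-4605959) = -4 - 4605959/3 = -4605971/3 ≈ -1.5353e+6)
√(a + d(-1366)) = √(-4605971/3 - 1709) = √(-4611098/3) = I*√13833294/3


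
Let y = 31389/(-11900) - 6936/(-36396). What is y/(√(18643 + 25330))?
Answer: -88324637*√43973/1587104297100 ≈ -0.011670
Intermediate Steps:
y = -88324637/36092700 (y = 31389*(-1/11900) - 6936*(-1/36396) = -31389/11900 + 578/3033 = -88324637/36092700 ≈ -2.4472)
y/(√(18643 + 25330)) = -88324637/(36092700*√(18643 + 25330)) = -88324637*√43973/43973/36092700 = -88324637*√43973/1587104297100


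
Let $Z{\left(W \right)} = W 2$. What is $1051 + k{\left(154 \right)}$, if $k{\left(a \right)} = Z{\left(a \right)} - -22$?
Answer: $1381$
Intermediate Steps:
$Z{\left(W \right)} = 2 W$
$k{\left(a \right)} = 22 + 2 a$ ($k{\left(a \right)} = 2 a - -22 = 2 a + 22 = 22 + 2 a$)
$1051 + k{\left(154 \right)} = 1051 + \left(22 + 2 \cdot 154\right) = 1051 + \left(22 + 308\right) = 1051 + 330 = 1381$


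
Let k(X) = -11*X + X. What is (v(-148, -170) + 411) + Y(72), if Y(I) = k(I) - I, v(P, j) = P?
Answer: -529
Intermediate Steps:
k(X) = -10*X
Y(I) = -11*I (Y(I) = -10*I - I = -11*I)
(v(-148, -170) + 411) + Y(72) = (-148 + 411) - 11*72 = 263 - 792 = -529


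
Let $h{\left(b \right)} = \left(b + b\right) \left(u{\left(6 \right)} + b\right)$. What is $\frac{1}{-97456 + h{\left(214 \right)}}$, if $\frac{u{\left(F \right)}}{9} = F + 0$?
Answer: $\frac{1}{17248} \approx 5.7978 \cdot 10^{-5}$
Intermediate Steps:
$u{\left(F \right)} = 9 F$ ($u{\left(F \right)} = 9 \left(F + 0\right) = 9 F$)
$h{\left(b \right)} = 2 b \left(54 + b\right)$ ($h{\left(b \right)} = \left(b + b\right) \left(9 \cdot 6 + b\right) = 2 b \left(54 + b\right)$)
$\frac{1}{-97456 + h{\left(214 \right)}} = \frac{1}{-97456 + 2 \cdot 214 \left(54 + 214\right)} = \frac{1}{-97456 + 2 \cdot 214 \cdot 268} = \frac{1}{-97456 + 114704} = \frac{1}{17248}$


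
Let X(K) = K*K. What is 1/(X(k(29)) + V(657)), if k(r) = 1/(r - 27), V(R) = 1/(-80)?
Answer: 80/19 ≈ 4.2105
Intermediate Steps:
V(R) = -1/80
k(r) = 1/(-27 + r)
X(K) = K**2
1/(X(k(29)) + V(657)) = 1/((1/(-27 + 29))**2 - 1/80) = 1/((1/2)**2 - 1/80) = 1/(1/4 - 1/80) = 1/(19/80) = 80/19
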